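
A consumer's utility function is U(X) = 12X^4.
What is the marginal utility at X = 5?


MU = dU/dX = 12*4*X^(4-1)
MU = 48*X^3
At X = 5:
MU = 48 * 5^3
MU = 48 * 125 = 6000

6000


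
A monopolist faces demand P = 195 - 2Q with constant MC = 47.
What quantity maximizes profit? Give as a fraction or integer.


TR = P*Q = (195 - 2Q)Q = 195Q - 2Q^2
MR = dTR/dQ = 195 - 4Q
Set MR = MC:
195 - 4Q = 47
148 = 4Q
Q* = 148/4 = 37

37


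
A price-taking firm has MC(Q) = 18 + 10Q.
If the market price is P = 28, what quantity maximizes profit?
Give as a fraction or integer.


In perfect competition, profit is maximized where P = MC.
28 = 18 + 10Q
10 = 10Q
Q* = 10/10 = 1

1


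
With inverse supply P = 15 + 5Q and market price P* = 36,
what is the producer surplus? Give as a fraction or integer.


Minimum supply price (at Q=0): P_min = 15
Quantity supplied at P* = 36:
Q* = (36 - 15)/5 = 21/5
PS = (1/2) * Q* * (P* - P_min)
PS = (1/2) * 21/5 * (36 - 15)
PS = (1/2) * 21/5 * 21 = 441/10

441/10


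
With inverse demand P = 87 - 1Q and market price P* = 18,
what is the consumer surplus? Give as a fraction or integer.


Maximum willingness to pay (at Q=0): P_max = 87
Quantity demanded at P* = 18:
Q* = (87 - 18)/1 = 69
CS = (1/2) * Q* * (P_max - P*)
CS = (1/2) * 69 * (87 - 18)
CS = (1/2) * 69 * 69 = 4761/2

4761/2


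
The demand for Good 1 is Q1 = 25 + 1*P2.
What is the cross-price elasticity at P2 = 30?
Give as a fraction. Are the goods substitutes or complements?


dQ1/dP2 = 1
At P2 = 30: Q1 = 25 + 1*30 = 55
Exy = (dQ1/dP2)(P2/Q1) = 1 * 30 / 55 = 6/11
Since Exy > 0, the goods are substitutes.

6/11 (substitutes)


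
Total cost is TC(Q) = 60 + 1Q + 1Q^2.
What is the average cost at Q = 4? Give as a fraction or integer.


TC(4) = 60 + 1*4 + 1*4^2
TC(4) = 60 + 4 + 16 = 80
AC = TC/Q = 80/4 = 20

20


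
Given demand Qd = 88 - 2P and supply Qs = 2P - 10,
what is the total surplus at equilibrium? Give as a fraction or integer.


Find equilibrium: 88 - 2P = 2P - 10
88 + 10 = 4P
P* = 98/4 = 49/2
Q* = 2*49/2 - 10 = 39
Inverse demand: P = 44 - Q/2, so P_max = 44
Inverse supply: P = 5 + Q/2, so P_min = 5
CS = (1/2) * 39 * (44 - 49/2) = 1521/4
PS = (1/2) * 39 * (49/2 - 5) = 1521/4
TS = CS + PS = 1521/4 + 1521/4 = 1521/2

1521/2


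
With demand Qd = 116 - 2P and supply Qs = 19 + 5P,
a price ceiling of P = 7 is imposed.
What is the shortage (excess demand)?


At P = 7:
Qd = 116 - 2*7 = 102
Qs = 19 + 5*7 = 54
Shortage = Qd - Qs = 102 - 54 = 48

48


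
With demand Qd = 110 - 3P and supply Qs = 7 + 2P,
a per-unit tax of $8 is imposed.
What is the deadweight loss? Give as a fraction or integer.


Pre-tax equilibrium quantity: Q* = 241/5
Post-tax equilibrium quantity: Q_tax = 193/5
Reduction in quantity: Q* - Q_tax = 48/5
DWL = (1/2) * tax * (Q* - Q_tax)
DWL = (1/2) * 8 * 48/5 = 192/5

192/5


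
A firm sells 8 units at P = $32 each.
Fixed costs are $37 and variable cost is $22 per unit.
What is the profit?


Total Revenue = P * Q = 32 * 8 = $256
Total Cost = FC + VC*Q = 37 + 22*8 = $213
Profit = TR - TC = 256 - 213 = $43

$43


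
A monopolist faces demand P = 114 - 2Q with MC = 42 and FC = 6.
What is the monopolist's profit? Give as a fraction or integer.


MR = MC: 114 - 4Q = 42
Q* = 18
P* = 114 - 2*18 = 78
Profit = (P* - MC)*Q* - FC
= (78 - 42)*18 - 6
= 36*18 - 6
= 648 - 6 = 642

642


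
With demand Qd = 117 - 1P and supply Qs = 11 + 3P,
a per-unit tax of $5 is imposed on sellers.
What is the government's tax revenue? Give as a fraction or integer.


With tax on sellers, new supply: Qs' = 11 + 3(P - 5)
= 3P - 4
New equilibrium quantity:
Q_new = 347/4
Tax revenue = tax * Q_new = 5 * 347/4 = 1735/4

1735/4


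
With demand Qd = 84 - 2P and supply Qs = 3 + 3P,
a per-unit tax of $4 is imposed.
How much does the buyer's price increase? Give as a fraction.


With a per-unit tax, the buyer's price increase depends on relative slopes.
Supply slope: d = 3, Demand slope: b = 2
Buyer's price increase = d * tax / (b + d)
= 3 * 4 / (2 + 3)
= 12 / 5 = 12/5

12/5


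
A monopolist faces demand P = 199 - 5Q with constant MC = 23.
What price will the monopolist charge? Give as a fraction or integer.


MR = 199 - 10Q
Set MR = MC: 199 - 10Q = 23
Q* = 88/5
Substitute into demand:
P* = 199 - 5*88/5 = 111

111


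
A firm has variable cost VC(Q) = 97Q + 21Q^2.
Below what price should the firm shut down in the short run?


AVC(Q) = VC(Q)/Q = 97 + 21Q
AVC is increasing in Q, so minimum AVC is at Q -> 0+.
Min AVC = 97
The firm should shut down if P < 97.

97


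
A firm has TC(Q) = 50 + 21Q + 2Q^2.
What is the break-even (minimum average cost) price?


AC(Q) = 50/Q + 21 + 2Q
To minimize: dAC/dQ = -50/Q^2 + 2 = 0
Q^2 = 50/2 = 25
Q* = 5
Min AC = 50/5 + 21 + 2*5
Min AC = 10 + 21 + 10 = 41

41


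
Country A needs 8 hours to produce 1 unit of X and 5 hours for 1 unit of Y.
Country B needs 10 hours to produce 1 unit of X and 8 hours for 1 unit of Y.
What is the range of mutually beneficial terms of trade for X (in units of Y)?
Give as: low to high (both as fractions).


Opportunity cost of X for Country A = hours_X / hours_Y = 8/5 = 8/5 units of Y
Opportunity cost of X for Country B = hours_X / hours_Y = 10/8 = 5/4 units of Y
Terms of trade must be between the two opportunity costs.
Range: 5/4 to 8/5

5/4 to 8/5


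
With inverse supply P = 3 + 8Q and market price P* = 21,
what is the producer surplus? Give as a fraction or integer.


Minimum supply price (at Q=0): P_min = 3
Quantity supplied at P* = 21:
Q* = (21 - 3)/8 = 9/4
PS = (1/2) * Q* * (P* - P_min)
PS = (1/2) * 9/4 * (21 - 3)
PS = (1/2) * 9/4 * 18 = 81/4

81/4


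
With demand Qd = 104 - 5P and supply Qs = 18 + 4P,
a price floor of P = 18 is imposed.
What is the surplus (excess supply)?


At P = 18:
Qd = 104 - 5*18 = 14
Qs = 18 + 4*18 = 90
Surplus = Qs - Qd = 90 - 14 = 76

76


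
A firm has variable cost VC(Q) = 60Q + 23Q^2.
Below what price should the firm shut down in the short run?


AVC(Q) = VC(Q)/Q = 60 + 23Q
AVC is increasing in Q, so minimum AVC is at Q -> 0+.
Min AVC = 60
The firm should shut down if P < 60.

60


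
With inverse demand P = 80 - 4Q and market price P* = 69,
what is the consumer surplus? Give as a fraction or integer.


Maximum willingness to pay (at Q=0): P_max = 80
Quantity demanded at P* = 69:
Q* = (80 - 69)/4 = 11/4
CS = (1/2) * Q* * (P_max - P*)
CS = (1/2) * 11/4 * (80 - 69)
CS = (1/2) * 11/4 * 11 = 121/8

121/8


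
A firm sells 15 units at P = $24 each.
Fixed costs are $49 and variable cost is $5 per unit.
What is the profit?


Total Revenue = P * Q = 24 * 15 = $360
Total Cost = FC + VC*Q = 49 + 5*15 = $124
Profit = TR - TC = 360 - 124 = $236

$236


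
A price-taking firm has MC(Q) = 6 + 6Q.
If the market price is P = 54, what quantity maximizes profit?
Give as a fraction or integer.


In perfect competition, profit is maximized where P = MC.
54 = 6 + 6Q
48 = 6Q
Q* = 48/6 = 8

8


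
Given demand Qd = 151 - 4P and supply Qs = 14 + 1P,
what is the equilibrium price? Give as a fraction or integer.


At equilibrium, Qd = Qs.
151 - 4P = 14 + 1P
151 - 14 = 4P + 1P
137 = 5P
P* = 137/5 = 137/5

137/5


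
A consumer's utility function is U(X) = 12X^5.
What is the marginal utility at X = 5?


MU = dU/dX = 12*5*X^(5-1)
MU = 60*X^4
At X = 5:
MU = 60 * 5^4
MU = 60 * 625 = 37500

37500


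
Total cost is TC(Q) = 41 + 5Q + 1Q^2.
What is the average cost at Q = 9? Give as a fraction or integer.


TC(9) = 41 + 5*9 + 1*9^2
TC(9) = 41 + 45 + 81 = 167
AC = TC/Q = 167/9 = 167/9

167/9


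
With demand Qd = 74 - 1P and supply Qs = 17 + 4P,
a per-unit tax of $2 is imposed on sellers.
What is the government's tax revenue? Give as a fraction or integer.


With tax on sellers, new supply: Qs' = 17 + 4(P - 2)
= 9 + 4P
New equilibrium quantity:
Q_new = 61
Tax revenue = tax * Q_new = 2 * 61 = 122

122


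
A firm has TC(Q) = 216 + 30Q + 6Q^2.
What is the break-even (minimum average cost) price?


AC(Q) = 216/Q + 30 + 6Q
To minimize: dAC/dQ = -216/Q^2 + 6 = 0
Q^2 = 216/6 = 36
Q* = 6
Min AC = 216/6 + 30 + 6*6
Min AC = 36 + 30 + 36 = 102

102


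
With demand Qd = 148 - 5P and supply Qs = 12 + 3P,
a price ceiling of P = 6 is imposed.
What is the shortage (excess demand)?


At P = 6:
Qd = 148 - 5*6 = 118
Qs = 12 + 3*6 = 30
Shortage = Qd - Qs = 118 - 30 = 88

88


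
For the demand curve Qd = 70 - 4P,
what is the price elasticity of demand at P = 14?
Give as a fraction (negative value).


dQ/dP = -4
At P = 14: Q = 70 - 4*14 = 14
E = (dQ/dP)(P/Q) = (-4)(14/14) = -4

-4


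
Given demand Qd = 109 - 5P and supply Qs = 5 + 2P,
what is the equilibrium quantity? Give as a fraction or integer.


First find equilibrium price:
109 - 5P = 5 + 2P
P* = 104/7 = 104/7
Then substitute into demand:
Q* = 109 - 5 * 104/7 = 243/7

243/7


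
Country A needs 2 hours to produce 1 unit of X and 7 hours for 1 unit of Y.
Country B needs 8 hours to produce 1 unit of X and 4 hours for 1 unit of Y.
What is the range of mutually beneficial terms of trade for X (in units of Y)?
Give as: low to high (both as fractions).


Opportunity cost of X for Country A = hours_X / hours_Y = 2/7 = 2/7 units of Y
Opportunity cost of X for Country B = hours_X / hours_Y = 8/4 = 2 units of Y
Terms of trade must be between the two opportunity costs.
Range: 2/7 to 2

2/7 to 2


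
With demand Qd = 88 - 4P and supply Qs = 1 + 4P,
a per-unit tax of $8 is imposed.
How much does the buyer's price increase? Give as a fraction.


With a per-unit tax, the buyer's price increase depends on relative slopes.
Supply slope: d = 4, Demand slope: b = 4
Buyer's price increase = d * tax / (b + d)
= 4 * 8 / (4 + 4)
= 32 / 8 = 4

4


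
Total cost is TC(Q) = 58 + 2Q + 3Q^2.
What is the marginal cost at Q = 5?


MC = dTC/dQ = 2 + 2*3*Q
At Q = 5:
MC = 2 + 6*5
MC = 2 + 30 = 32

32


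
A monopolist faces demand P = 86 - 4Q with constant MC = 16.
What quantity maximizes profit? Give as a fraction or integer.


TR = P*Q = (86 - 4Q)Q = 86Q - 4Q^2
MR = dTR/dQ = 86 - 8Q
Set MR = MC:
86 - 8Q = 16
70 = 8Q
Q* = 70/8 = 35/4

35/4


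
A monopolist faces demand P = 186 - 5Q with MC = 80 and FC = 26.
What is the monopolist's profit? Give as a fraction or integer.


MR = MC: 186 - 10Q = 80
Q* = 53/5
P* = 186 - 5*53/5 = 133
Profit = (P* - MC)*Q* - FC
= (133 - 80)*53/5 - 26
= 53*53/5 - 26
= 2809/5 - 26 = 2679/5

2679/5


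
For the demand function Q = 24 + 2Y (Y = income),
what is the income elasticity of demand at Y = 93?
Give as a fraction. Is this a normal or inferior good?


dQ/dY = 2
At Y = 93: Q = 24 + 2*93 = 210
Ey = (dQ/dY)(Y/Q) = 2 * 93 / 210 = 31/35
Since Ey > 0, this is a normal good.

31/35 (normal good)


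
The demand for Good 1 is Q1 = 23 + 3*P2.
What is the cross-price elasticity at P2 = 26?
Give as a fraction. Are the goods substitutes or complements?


dQ1/dP2 = 3
At P2 = 26: Q1 = 23 + 3*26 = 101
Exy = (dQ1/dP2)(P2/Q1) = 3 * 26 / 101 = 78/101
Since Exy > 0, the goods are substitutes.

78/101 (substitutes)


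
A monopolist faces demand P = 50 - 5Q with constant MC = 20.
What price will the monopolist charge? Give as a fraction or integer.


MR = 50 - 10Q
Set MR = MC: 50 - 10Q = 20
Q* = 3
Substitute into demand:
P* = 50 - 5*3 = 35

35


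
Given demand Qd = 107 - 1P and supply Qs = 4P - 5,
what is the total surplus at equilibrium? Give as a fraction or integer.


Find equilibrium: 107 - 1P = 4P - 5
107 + 5 = 5P
P* = 112/5 = 112/5
Q* = 4*112/5 - 5 = 423/5
Inverse demand: P = 107 - Q/1, so P_max = 107
Inverse supply: P = 5/4 + Q/4, so P_min = 5/4
CS = (1/2) * 423/5 * (107 - 112/5) = 178929/50
PS = (1/2) * 423/5 * (112/5 - 5/4) = 178929/200
TS = CS + PS = 178929/50 + 178929/200 = 178929/40

178929/40


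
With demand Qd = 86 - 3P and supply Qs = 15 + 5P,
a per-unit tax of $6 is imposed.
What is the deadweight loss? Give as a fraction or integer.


Pre-tax equilibrium quantity: Q* = 475/8
Post-tax equilibrium quantity: Q_tax = 385/8
Reduction in quantity: Q* - Q_tax = 45/4
DWL = (1/2) * tax * (Q* - Q_tax)
DWL = (1/2) * 6 * 45/4 = 135/4

135/4


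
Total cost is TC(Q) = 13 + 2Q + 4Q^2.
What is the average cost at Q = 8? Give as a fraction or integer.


TC(8) = 13 + 2*8 + 4*8^2
TC(8) = 13 + 16 + 256 = 285
AC = TC/Q = 285/8 = 285/8

285/8


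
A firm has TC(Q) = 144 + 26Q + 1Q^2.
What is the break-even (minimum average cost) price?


AC(Q) = 144/Q + 26 + 1Q
To minimize: dAC/dQ = -144/Q^2 + 1 = 0
Q^2 = 144/1 = 144
Q* = 12
Min AC = 144/12 + 26 + 1*12
Min AC = 12 + 26 + 12 = 50

50


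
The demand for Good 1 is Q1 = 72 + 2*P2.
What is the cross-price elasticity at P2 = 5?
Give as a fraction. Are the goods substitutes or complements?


dQ1/dP2 = 2
At P2 = 5: Q1 = 72 + 2*5 = 82
Exy = (dQ1/dP2)(P2/Q1) = 2 * 5 / 82 = 5/41
Since Exy > 0, the goods are substitutes.

5/41 (substitutes)


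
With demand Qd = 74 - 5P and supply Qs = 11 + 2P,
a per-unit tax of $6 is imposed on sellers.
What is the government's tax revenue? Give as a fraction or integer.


With tax on sellers, new supply: Qs' = 11 + 2(P - 6)
= 2P - 1
New equilibrium quantity:
Q_new = 143/7
Tax revenue = tax * Q_new = 6 * 143/7 = 858/7

858/7


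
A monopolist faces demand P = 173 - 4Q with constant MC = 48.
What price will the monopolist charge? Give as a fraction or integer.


MR = 173 - 8Q
Set MR = MC: 173 - 8Q = 48
Q* = 125/8
Substitute into demand:
P* = 173 - 4*125/8 = 221/2

221/2


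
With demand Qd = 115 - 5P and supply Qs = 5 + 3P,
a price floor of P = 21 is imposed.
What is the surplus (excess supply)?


At P = 21:
Qd = 115 - 5*21 = 10
Qs = 5 + 3*21 = 68
Surplus = Qs - Qd = 68 - 10 = 58

58


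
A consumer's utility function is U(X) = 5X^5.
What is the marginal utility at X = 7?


MU = dU/dX = 5*5*X^(5-1)
MU = 25*X^4
At X = 7:
MU = 25 * 7^4
MU = 25 * 2401 = 60025

60025


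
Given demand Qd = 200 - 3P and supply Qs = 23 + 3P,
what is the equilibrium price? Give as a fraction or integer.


At equilibrium, Qd = Qs.
200 - 3P = 23 + 3P
200 - 23 = 3P + 3P
177 = 6P
P* = 177/6 = 59/2

59/2


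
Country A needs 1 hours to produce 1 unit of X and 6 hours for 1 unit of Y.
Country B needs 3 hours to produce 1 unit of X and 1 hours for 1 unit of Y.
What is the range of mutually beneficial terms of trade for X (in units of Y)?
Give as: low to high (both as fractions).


Opportunity cost of X for Country A = hours_X / hours_Y = 1/6 = 1/6 units of Y
Opportunity cost of X for Country B = hours_X / hours_Y = 3/1 = 3 units of Y
Terms of trade must be between the two opportunity costs.
Range: 1/6 to 3

1/6 to 3


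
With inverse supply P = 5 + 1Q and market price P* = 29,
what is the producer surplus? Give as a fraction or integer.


Minimum supply price (at Q=0): P_min = 5
Quantity supplied at P* = 29:
Q* = (29 - 5)/1 = 24
PS = (1/2) * Q* * (P* - P_min)
PS = (1/2) * 24 * (29 - 5)
PS = (1/2) * 24 * 24 = 288

288


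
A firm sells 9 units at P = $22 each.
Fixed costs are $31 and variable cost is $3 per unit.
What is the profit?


Total Revenue = P * Q = 22 * 9 = $198
Total Cost = FC + VC*Q = 31 + 3*9 = $58
Profit = TR - TC = 198 - 58 = $140

$140


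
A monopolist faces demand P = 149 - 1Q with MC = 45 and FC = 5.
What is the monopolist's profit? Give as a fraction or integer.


MR = MC: 149 - 2Q = 45
Q* = 52
P* = 149 - 1*52 = 97
Profit = (P* - MC)*Q* - FC
= (97 - 45)*52 - 5
= 52*52 - 5
= 2704 - 5 = 2699

2699


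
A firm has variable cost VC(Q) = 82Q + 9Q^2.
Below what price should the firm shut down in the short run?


AVC(Q) = VC(Q)/Q = 82 + 9Q
AVC is increasing in Q, so minimum AVC is at Q -> 0+.
Min AVC = 82
The firm should shut down if P < 82.

82


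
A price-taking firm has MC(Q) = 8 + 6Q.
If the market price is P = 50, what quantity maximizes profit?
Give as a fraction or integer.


In perfect competition, profit is maximized where P = MC.
50 = 8 + 6Q
42 = 6Q
Q* = 42/6 = 7

7


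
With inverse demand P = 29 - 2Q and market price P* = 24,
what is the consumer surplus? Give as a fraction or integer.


Maximum willingness to pay (at Q=0): P_max = 29
Quantity demanded at P* = 24:
Q* = (29 - 24)/2 = 5/2
CS = (1/2) * Q* * (P_max - P*)
CS = (1/2) * 5/2 * (29 - 24)
CS = (1/2) * 5/2 * 5 = 25/4

25/4


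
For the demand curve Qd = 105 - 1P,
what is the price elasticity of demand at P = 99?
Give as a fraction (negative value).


dQ/dP = -1
At P = 99: Q = 105 - 1*99 = 6
E = (dQ/dP)(P/Q) = (-1)(99/6) = -33/2

-33/2


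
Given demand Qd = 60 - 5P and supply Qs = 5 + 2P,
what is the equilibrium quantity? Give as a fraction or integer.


First find equilibrium price:
60 - 5P = 5 + 2P
P* = 55/7 = 55/7
Then substitute into demand:
Q* = 60 - 5 * 55/7 = 145/7

145/7


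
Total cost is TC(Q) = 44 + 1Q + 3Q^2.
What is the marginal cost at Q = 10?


MC = dTC/dQ = 1 + 2*3*Q
At Q = 10:
MC = 1 + 6*10
MC = 1 + 60 = 61

61


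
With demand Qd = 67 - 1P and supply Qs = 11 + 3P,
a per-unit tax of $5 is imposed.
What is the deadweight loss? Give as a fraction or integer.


Pre-tax equilibrium quantity: Q* = 53
Post-tax equilibrium quantity: Q_tax = 197/4
Reduction in quantity: Q* - Q_tax = 15/4
DWL = (1/2) * tax * (Q* - Q_tax)
DWL = (1/2) * 5 * 15/4 = 75/8

75/8


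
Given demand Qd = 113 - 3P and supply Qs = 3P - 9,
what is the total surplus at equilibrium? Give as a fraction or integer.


Find equilibrium: 113 - 3P = 3P - 9
113 + 9 = 6P
P* = 122/6 = 61/3
Q* = 3*61/3 - 9 = 52
Inverse demand: P = 113/3 - Q/3, so P_max = 113/3
Inverse supply: P = 3 + Q/3, so P_min = 3
CS = (1/2) * 52 * (113/3 - 61/3) = 1352/3
PS = (1/2) * 52 * (61/3 - 3) = 1352/3
TS = CS + PS = 1352/3 + 1352/3 = 2704/3

2704/3


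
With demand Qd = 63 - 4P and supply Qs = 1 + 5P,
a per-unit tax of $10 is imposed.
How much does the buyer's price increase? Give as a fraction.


With a per-unit tax, the buyer's price increase depends on relative slopes.
Supply slope: d = 5, Demand slope: b = 4
Buyer's price increase = d * tax / (b + d)
= 5 * 10 / (4 + 5)
= 50 / 9 = 50/9

50/9


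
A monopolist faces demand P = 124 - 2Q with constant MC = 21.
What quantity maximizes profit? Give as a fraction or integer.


TR = P*Q = (124 - 2Q)Q = 124Q - 2Q^2
MR = dTR/dQ = 124 - 4Q
Set MR = MC:
124 - 4Q = 21
103 = 4Q
Q* = 103/4 = 103/4

103/4


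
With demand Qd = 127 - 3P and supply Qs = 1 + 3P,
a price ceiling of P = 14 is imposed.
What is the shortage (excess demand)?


At P = 14:
Qd = 127 - 3*14 = 85
Qs = 1 + 3*14 = 43
Shortage = Qd - Qs = 85 - 43 = 42

42


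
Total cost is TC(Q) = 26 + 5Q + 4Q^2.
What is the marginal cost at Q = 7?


MC = dTC/dQ = 5 + 2*4*Q
At Q = 7:
MC = 5 + 8*7
MC = 5 + 56 = 61

61


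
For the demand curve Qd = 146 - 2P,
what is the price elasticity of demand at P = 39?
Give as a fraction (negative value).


dQ/dP = -2
At P = 39: Q = 146 - 2*39 = 68
E = (dQ/dP)(P/Q) = (-2)(39/68) = -39/34

-39/34


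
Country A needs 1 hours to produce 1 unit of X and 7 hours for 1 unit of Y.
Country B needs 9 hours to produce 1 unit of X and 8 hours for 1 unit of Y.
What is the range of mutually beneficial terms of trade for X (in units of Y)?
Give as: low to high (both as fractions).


Opportunity cost of X for Country A = hours_X / hours_Y = 1/7 = 1/7 units of Y
Opportunity cost of X for Country B = hours_X / hours_Y = 9/8 = 9/8 units of Y
Terms of trade must be between the two opportunity costs.
Range: 1/7 to 9/8

1/7 to 9/8


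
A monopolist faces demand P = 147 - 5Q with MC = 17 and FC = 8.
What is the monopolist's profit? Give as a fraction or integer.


MR = MC: 147 - 10Q = 17
Q* = 13
P* = 147 - 5*13 = 82
Profit = (P* - MC)*Q* - FC
= (82 - 17)*13 - 8
= 65*13 - 8
= 845 - 8 = 837

837


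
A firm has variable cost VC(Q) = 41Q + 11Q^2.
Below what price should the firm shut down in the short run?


AVC(Q) = VC(Q)/Q = 41 + 11Q
AVC is increasing in Q, so minimum AVC is at Q -> 0+.
Min AVC = 41
The firm should shut down if P < 41.

41


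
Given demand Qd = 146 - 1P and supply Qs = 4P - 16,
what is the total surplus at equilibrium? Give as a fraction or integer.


Find equilibrium: 146 - 1P = 4P - 16
146 + 16 = 5P
P* = 162/5 = 162/5
Q* = 4*162/5 - 16 = 568/5
Inverse demand: P = 146 - Q/1, so P_max = 146
Inverse supply: P = 4 + Q/4, so P_min = 4
CS = (1/2) * 568/5 * (146 - 162/5) = 161312/25
PS = (1/2) * 568/5 * (162/5 - 4) = 40328/25
TS = CS + PS = 161312/25 + 40328/25 = 40328/5

40328/5


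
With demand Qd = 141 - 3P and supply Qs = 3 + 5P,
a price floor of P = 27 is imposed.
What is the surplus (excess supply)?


At P = 27:
Qd = 141 - 3*27 = 60
Qs = 3 + 5*27 = 138
Surplus = Qs - Qd = 138 - 60 = 78

78


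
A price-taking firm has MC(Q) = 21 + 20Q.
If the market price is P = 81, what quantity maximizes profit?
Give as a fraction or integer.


In perfect competition, profit is maximized where P = MC.
81 = 21 + 20Q
60 = 20Q
Q* = 60/20 = 3

3


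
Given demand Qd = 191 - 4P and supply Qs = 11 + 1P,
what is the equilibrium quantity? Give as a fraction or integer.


First find equilibrium price:
191 - 4P = 11 + 1P
P* = 180/5 = 36
Then substitute into demand:
Q* = 191 - 4 * 36 = 47

47


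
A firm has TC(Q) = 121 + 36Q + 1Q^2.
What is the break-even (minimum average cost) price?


AC(Q) = 121/Q + 36 + 1Q
To minimize: dAC/dQ = -121/Q^2 + 1 = 0
Q^2 = 121/1 = 121
Q* = 11
Min AC = 121/11 + 36 + 1*11
Min AC = 11 + 36 + 11 = 58

58


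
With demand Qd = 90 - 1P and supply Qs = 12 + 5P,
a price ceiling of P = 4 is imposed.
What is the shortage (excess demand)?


At P = 4:
Qd = 90 - 1*4 = 86
Qs = 12 + 5*4 = 32
Shortage = Qd - Qs = 86 - 32 = 54

54


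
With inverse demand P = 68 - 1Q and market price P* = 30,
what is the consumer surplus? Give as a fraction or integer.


Maximum willingness to pay (at Q=0): P_max = 68
Quantity demanded at P* = 30:
Q* = (68 - 30)/1 = 38
CS = (1/2) * Q* * (P_max - P*)
CS = (1/2) * 38 * (68 - 30)
CS = (1/2) * 38 * 38 = 722

722


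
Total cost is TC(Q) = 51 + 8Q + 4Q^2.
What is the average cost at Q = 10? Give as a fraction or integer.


TC(10) = 51 + 8*10 + 4*10^2
TC(10) = 51 + 80 + 400 = 531
AC = TC/Q = 531/10 = 531/10

531/10


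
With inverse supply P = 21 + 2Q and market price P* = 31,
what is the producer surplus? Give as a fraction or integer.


Minimum supply price (at Q=0): P_min = 21
Quantity supplied at P* = 31:
Q* = (31 - 21)/2 = 5
PS = (1/2) * Q* * (P* - P_min)
PS = (1/2) * 5 * (31 - 21)
PS = (1/2) * 5 * 10 = 25

25


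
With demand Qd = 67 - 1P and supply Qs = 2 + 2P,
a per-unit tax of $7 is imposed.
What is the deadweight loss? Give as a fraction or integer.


Pre-tax equilibrium quantity: Q* = 136/3
Post-tax equilibrium quantity: Q_tax = 122/3
Reduction in quantity: Q* - Q_tax = 14/3
DWL = (1/2) * tax * (Q* - Q_tax)
DWL = (1/2) * 7 * 14/3 = 49/3

49/3


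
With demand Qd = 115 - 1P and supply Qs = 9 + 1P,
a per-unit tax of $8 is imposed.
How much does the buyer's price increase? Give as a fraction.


With a per-unit tax, the buyer's price increase depends on relative slopes.
Supply slope: d = 1, Demand slope: b = 1
Buyer's price increase = d * tax / (b + d)
= 1 * 8 / (1 + 1)
= 8 / 2 = 4

4


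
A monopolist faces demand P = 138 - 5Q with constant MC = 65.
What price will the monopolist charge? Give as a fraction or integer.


MR = 138 - 10Q
Set MR = MC: 138 - 10Q = 65
Q* = 73/10
Substitute into demand:
P* = 138 - 5*73/10 = 203/2

203/2


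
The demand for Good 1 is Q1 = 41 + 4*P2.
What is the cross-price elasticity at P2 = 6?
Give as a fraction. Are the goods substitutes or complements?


dQ1/dP2 = 4
At P2 = 6: Q1 = 41 + 4*6 = 65
Exy = (dQ1/dP2)(P2/Q1) = 4 * 6 / 65 = 24/65
Since Exy > 0, the goods are substitutes.

24/65 (substitutes)


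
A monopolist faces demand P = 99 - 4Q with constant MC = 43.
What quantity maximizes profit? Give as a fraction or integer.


TR = P*Q = (99 - 4Q)Q = 99Q - 4Q^2
MR = dTR/dQ = 99 - 8Q
Set MR = MC:
99 - 8Q = 43
56 = 8Q
Q* = 56/8 = 7

7


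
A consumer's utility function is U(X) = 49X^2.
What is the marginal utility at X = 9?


MU = dU/dX = 49*2*X^(2-1)
MU = 98*X^1
At X = 9:
MU = 98 * 9^1
MU = 98 * 9 = 882

882


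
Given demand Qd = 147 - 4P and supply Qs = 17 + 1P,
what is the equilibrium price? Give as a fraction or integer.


At equilibrium, Qd = Qs.
147 - 4P = 17 + 1P
147 - 17 = 4P + 1P
130 = 5P
P* = 130/5 = 26

26


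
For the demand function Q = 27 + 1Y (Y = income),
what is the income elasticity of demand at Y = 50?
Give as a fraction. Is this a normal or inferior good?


dQ/dY = 1
At Y = 50: Q = 27 + 1*50 = 77
Ey = (dQ/dY)(Y/Q) = 1 * 50 / 77 = 50/77
Since Ey > 0, this is a normal good.

50/77 (normal good)


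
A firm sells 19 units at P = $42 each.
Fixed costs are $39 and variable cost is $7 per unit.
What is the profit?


Total Revenue = P * Q = 42 * 19 = $798
Total Cost = FC + VC*Q = 39 + 7*19 = $172
Profit = TR - TC = 798 - 172 = $626

$626


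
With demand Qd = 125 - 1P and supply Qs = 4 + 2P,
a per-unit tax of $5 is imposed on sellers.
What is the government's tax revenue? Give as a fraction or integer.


With tax on sellers, new supply: Qs' = 4 + 2(P - 5)
= 2P - 6
New equilibrium quantity:
Q_new = 244/3
Tax revenue = tax * Q_new = 5 * 244/3 = 1220/3

1220/3


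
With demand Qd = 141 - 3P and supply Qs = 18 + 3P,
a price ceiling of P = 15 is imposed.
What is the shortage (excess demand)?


At P = 15:
Qd = 141 - 3*15 = 96
Qs = 18 + 3*15 = 63
Shortage = Qd - Qs = 96 - 63 = 33

33


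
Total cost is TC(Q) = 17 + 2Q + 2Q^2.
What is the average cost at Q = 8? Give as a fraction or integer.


TC(8) = 17 + 2*8 + 2*8^2
TC(8) = 17 + 16 + 128 = 161
AC = TC/Q = 161/8 = 161/8

161/8


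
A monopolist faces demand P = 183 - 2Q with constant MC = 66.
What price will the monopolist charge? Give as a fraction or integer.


MR = 183 - 4Q
Set MR = MC: 183 - 4Q = 66
Q* = 117/4
Substitute into demand:
P* = 183 - 2*117/4 = 249/2

249/2


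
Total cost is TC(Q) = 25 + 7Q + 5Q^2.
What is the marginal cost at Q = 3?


MC = dTC/dQ = 7 + 2*5*Q
At Q = 3:
MC = 7 + 10*3
MC = 7 + 30 = 37

37


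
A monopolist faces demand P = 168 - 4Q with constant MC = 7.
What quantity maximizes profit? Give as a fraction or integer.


TR = P*Q = (168 - 4Q)Q = 168Q - 4Q^2
MR = dTR/dQ = 168 - 8Q
Set MR = MC:
168 - 8Q = 7
161 = 8Q
Q* = 161/8 = 161/8

161/8


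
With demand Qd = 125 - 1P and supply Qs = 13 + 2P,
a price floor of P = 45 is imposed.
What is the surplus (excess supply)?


At P = 45:
Qd = 125 - 1*45 = 80
Qs = 13 + 2*45 = 103
Surplus = Qs - Qd = 103 - 80 = 23

23


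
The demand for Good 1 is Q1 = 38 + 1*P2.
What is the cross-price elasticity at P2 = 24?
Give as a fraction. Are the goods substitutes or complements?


dQ1/dP2 = 1
At P2 = 24: Q1 = 38 + 1*24 = 62
Exy = (dQ1/dP2)(P2/Q1) = 1 * 24 / 62 = 12/31
Since Exy > 0, the goods are substitutes.

12/31 (substitutes)


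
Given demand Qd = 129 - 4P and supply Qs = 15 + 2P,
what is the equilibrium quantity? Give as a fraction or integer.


First find equilibrium price:
129 - 4P = 15 + 2P
P* = 114/6 = 19
Then substitute into demand:
Q* = 129 - 4 * 19 = 53

53


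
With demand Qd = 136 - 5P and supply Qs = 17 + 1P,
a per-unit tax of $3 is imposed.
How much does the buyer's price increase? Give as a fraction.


With a per-unit tax, the buyer's price increase depends on relative slopes.
Supply slope: d = 1, Demand slope: b = 5
Buyer's price increase = d * tax / (b + d)
= 1 * 3 / (5 + 1)
= 3 / 6 = 1/2

1/2


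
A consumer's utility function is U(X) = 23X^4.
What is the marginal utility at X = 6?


MU = dU/dX = 23*4*X^(4-1)
MU = 92*X^3
At X = 6:
MU = 92 * 6^3
MU = 92 * 216 = 19872

19872


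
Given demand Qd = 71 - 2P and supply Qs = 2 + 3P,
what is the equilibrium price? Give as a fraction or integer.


At equilibrium, Qd = Qs.
71 - 2P = 2 + 3P
71 - 2 = 2P + 3P
69 = 5P
P* = 69/5 = 69/5

69/5


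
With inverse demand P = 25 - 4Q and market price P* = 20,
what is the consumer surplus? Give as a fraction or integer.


Maximum willingness to pay (at Q=0): P_max = 25
Quantity demanded at P* = 20:
Q* = (25 - 20)/4 = 5/4
CS = (1/2) * Q* * (P_max - P*)
CS = (1/2) * 5/4 * (25 - 20)
CS = (1/2) * 5/4 * 5 = 25/8

25/8


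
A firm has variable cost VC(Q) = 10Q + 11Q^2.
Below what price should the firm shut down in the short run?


AVC(Q) = VC(Q)/Q = 10 + 11Q
AVC is increasing in Q, so minimum AVC is at Q -> 0+.
Min AVC = 10
The firm should shut down if P < 10.

10


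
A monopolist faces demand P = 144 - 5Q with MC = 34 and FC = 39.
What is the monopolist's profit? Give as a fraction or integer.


MR = MC: 144 - 10Q = 34
Q* = 11
P* = 144 - 5*11 = 89
Profit = (P* - MC)*Q* - FC
= (89 - 34)*11 - 39
= 55*11 - 39
= 605 - 39 = 566

566


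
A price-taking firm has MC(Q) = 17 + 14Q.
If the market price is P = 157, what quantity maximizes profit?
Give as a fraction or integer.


In perfect competition, profit is maximized where P = MC.
157 = 17 + 14Q
140 = 14Q
Q* = 140/14 = 10

10


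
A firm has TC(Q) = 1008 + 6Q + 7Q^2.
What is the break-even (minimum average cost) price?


AC(Q) = 1008/Q + 6 + 7Q
To minimize: dAC/dQ = -1008/Q^2 + 7 = 0
Q^2 = 1008/7 = 144
Q* = 12
Min AC = 1008/12 + 6 + 7*12
Min AC = 84 + 6 + 84 = 174

174


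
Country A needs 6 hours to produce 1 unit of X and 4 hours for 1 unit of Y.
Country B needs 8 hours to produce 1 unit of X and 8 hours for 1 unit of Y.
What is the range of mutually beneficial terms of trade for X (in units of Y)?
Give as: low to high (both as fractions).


Opportunity cost of X for Country A = hours_X / hours_Y = 6/4 = 3/2 units of Y
Opportunity cost of X for Country B = hours_X / hours_Y = 8/8 = 1 units of Y
Terms of trade must be between the two opportunity costs.
Range: 1 to 3/2

1 to 3/2


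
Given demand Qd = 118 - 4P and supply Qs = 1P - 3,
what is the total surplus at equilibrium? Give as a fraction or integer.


Find equilibrium: 118 - 4P = 1P - 3
118 + 3 = 5P
P* = 121/5 = 121/5
Q* = 1*121/5 - 3 = 106/5
Inverse demand: P = 59/2 - Q/4, so P_max = 59/2
Inverse supply: P = 3 + Q/1, so P_min = 3
CS = (1/2) * 106/5 * (59/2 - 121/5) = 2809/50
PS = (1/2) * 106/5 * (121/5 - 3) = 5618/25
TS = CS + PS = 2809/50 + 5618/25 = 2809/10

2809/10


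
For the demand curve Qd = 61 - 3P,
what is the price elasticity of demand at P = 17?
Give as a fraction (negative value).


dQ/dP = -3
At P = 17: Q = 61 - 3*17 = 10
E = (dQ/dP)(P/Q) = (-3)(17/10) = -51/10

-51/10


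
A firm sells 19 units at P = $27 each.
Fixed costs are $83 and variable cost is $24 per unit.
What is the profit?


Total Revenue = P * Q = 27 * 19 = $513
Total Cost = FC + VC*Q = 83 + 24*19 = $539
Profit = TR - TC = 513 - 539 = $-26

$-26


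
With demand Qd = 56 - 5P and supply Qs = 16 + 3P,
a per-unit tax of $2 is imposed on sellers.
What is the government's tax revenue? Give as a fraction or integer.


With tax on sellers, new supply: Qs' = 16 + 3(P - 2)
= 10 + 3P
New equilibrium quantity:
Q_new = 109/4
Tax revenue = tax * Q_new = 2 * 109/4 = 109/2

109/2


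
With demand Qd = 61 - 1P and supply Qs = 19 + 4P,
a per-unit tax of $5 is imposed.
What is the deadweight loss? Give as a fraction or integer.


Pre-tax equilibrium quantity: Q* = 263/5
Post-tax equilibrium quantity: Q_tax = 243/5
Reduction in quantity: Q* - Q_tax = 4
DWL = (1/2) * tax * (Q* - Q_tax)
DWL = (1/2) * 5 * 4 = 10

10


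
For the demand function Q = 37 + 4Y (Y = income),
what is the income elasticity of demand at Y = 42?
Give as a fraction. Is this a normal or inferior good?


dQ/dY = 4
At Y = 42: Q = 37 + 4*42 = 205
Ey = (dQ/dY)(Y/Q) = 4 * 42 / 205 = 168/205
Since Ey > 0, this is a normal good.

168/205 (normal good)


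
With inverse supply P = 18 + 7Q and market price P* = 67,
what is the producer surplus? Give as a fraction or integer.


Minimum supply price (at Q=0): P_min = 18
Quantity supplied at P* = 67:
Q* = (67 - 18)/7 = 7
PS = (1/2) * Q* * (P* - P_min)
PS = (1/2) * 7 * (67 - 18)
PS = (1/2) * 7 * 49 = 343/2

343/2


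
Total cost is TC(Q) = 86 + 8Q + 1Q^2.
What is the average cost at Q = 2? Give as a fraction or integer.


TC(2) = 86 + 8*2 + 1*2^2
TC(2) = 86 + 16 + 4 = 106
AC = TC/Q = 106/2 = 53

53


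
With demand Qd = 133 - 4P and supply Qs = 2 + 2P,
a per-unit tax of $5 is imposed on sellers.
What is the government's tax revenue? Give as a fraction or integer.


With tax on sellers, new supply: Qs' = 2 + 2(P - 5)
= 2P - 8
New equilibrium quantity:
Q_new = 39
Tax revenue = tax * Q_new = 5 * 39 = 195

195


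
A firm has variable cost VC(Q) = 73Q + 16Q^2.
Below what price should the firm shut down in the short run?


AVC(Q) = VC(Q)/Q = 73 + 16Q
AVC is increasing in Q, so minimum AVC is at Q -> 0+.
Min AVC = 73
The firm should shut down if P < 73.

73


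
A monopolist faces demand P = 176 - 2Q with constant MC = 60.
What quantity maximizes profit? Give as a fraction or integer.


TR = P*Q = (176 - 2Q)Q = 176Q - 2Q^2
MR = dTR/dQ = 176 - 4Q
Set MR = MC:
176 - 4Q = 60
116 = 4Q
Q* = 116/4 = 29

29


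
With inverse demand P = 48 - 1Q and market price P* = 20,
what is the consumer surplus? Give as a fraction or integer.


Maximum willingness to pay (at Q=0): P_max = 48
Quantity demanded at P* = 20:
Q* = (48 - 20)/1 = 28
CS = (1/2) * Q* * (P_max - P*)
CS = (1/2) * 28 * (48 - 20)
CS = (1/2) * 28 * 28 = 392

392


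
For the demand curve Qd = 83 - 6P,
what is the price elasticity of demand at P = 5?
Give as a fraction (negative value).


dQ/dP = -6
At P = 5: Q = 83 - 6*5 = 53
E = (dQ/dP)(P/Q) = (-6)(5/53) = -30/53

-30/53


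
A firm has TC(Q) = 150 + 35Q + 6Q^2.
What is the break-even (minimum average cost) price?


AC(Q) = 150/Q + 35 + 6Q
To minimize: dAC/dQ = -150/Q^2 + 6 = 0
Q^2 = 150/6 = 25
Q* = 5
Min AC = 150/5 + 35 + 6*5
Min AC = 30 + 35 + 30 = 95

95


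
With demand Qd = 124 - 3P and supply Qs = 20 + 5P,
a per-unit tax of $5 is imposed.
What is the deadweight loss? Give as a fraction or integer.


Pre-tax equilibrium quantity: Q* = 85
Post-tax equilibrium quantity: Q_tax = 605/8
Reduction in quantity: Q* - Q_tax = 75/8
DWL = (1/2) * tax * (Q* - Q_tax)
DWL = (1/2) * 5 * 75/8 = 375/16

375/16


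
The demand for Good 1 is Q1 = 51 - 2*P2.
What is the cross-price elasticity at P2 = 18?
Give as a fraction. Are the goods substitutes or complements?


dQ1/dP2 = -2
At P2 = 18: Q1 = 51 - 2*18 = 15
Exy = (dQ1/dP2)(P2/Q1) = -2 * 18 / 15 = -12/5
Since Exy < 0, the goods are complements.

-12/5 (complements)


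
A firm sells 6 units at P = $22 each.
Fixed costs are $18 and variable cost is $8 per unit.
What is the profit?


Total Revenue = P * Q = 22 * 6 = $132
Total Cost = FC + VC*Q = 18 + 8*6 = $66
Profit = TR - TC = 132 - 66 = $66

$66


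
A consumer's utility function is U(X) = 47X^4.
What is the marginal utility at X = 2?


MU = dU/dX = 47*4*X^(4-1)
MU = 188*X^3
At X = 2:
MU = 188 * 2^3
MU = 188 * 8 = 1504

1504


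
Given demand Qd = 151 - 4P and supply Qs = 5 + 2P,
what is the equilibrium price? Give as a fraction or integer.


At equilibrium, Qd = Qs.
151 - 4P = 5 + 2P
151 - 5 = 4P + 2P
146 = 6P
P* = 146/6 = 73/3

73/3


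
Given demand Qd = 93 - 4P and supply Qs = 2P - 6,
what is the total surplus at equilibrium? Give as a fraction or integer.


Find equilibrium: 93 - 4P = 2P - 6
93 + 6 = 6P
P* = 99/6 = 33/2
Q* = 2*33/2 - 6 = 27
Inverse demand: P = 93/4 - Q/4, so P_max = 93/4
Inverse supply: P = 3 + Q/2, so P_min = 3
CS = (1/2) * 27 * (93/4 - 33/2) = 729/8
PS = (1/2) * 27 * (33/2 - 3) = 729/4
TS = CS + PS = 729/8 + 729/4 = 2187/8

2187/8


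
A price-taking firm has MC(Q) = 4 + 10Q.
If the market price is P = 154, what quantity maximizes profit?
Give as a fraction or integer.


In perfect competition, profit is maximized where P = MC.
154 = 4 + 10Q
150 = 10Q
Q* = 150/10 = 15

15


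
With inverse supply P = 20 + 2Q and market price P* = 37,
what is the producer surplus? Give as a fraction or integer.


Minimum supply price (at Q=0): P_min = 20
Quantity supplied at P* = 37:
Q* = (37 - 20)/2 = 17/2
PS = (1/2) * Q* * (P* - P_min)
PS = (1/2) * 17/2 * (37 - 20)
PS = (1/2) * 17/2 * 17 = 289/4

289/4


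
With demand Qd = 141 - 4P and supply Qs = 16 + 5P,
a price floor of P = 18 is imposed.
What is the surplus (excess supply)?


At P = 18:
Qd = 141 - 4*18 = 69
Qs = 16 + 5*18 = 106
Surplus = Qs - Qd = 106 - 69 = 37

37


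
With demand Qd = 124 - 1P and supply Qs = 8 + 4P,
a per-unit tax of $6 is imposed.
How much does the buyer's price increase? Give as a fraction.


With a per-unit tax, the buyer's price increase depends on relative slopes.
Supply slope: d = 4, Demand slope: b = 1
Buyer's price increase = d * tax / (b + d)
= 4 * 6 / (1 + 4)
= 24 / 5 = 24/5

24/5


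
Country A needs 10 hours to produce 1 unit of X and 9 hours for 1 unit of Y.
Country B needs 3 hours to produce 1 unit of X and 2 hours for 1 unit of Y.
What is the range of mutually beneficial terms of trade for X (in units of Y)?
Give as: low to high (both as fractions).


Opportunity cost of X for Country A = hours_X / hours_Y = 10/9 = 10/9 units of Y
Opportunity cost of X for Country B = hours_X / hours_Y = 3/2 = 3/2 units of Y
Terms of trade must be between the two opportunity costs.
Range: 10/9 to 3/2

10/9 to 3/2


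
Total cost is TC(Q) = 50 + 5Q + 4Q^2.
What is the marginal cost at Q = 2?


MC = dTC/dQ = 5 + 2*4*Q
At Q = 2:
MC = 5 + 8*2
MC = 5 + 16 = 21

21


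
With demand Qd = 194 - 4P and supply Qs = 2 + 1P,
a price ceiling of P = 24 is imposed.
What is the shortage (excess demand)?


At P = 24:
Qd = 194 - 4*24 = 98
Qs = 2 + 1*24 = 26
Shortage = Qd - Qs = 98 - 26 = 72

72


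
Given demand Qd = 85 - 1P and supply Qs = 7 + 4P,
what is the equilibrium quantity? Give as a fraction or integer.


First find equilibrium price:
85 - 1P = 7 + 4P
P* = 78/5 = 78/5
Then substitute into demand:
Q* = 85 - 1 * 78/5 = 347/5

347/5


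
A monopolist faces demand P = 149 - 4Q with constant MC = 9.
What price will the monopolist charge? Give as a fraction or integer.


MR = 149 - 8Q
Set MR = MC: 149 - 8Q = 9
Q* = 35/2
Substitute into demand:
P* = 149 - 4*35/2 = 79

79


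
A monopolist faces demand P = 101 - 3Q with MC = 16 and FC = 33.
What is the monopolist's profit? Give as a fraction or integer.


MR = MC: 101 - 6Q = 16
Q* = 85/6
P* = 101 - 3*85/6 = 117/2
Profit = (P* - MC)*Q* - FC
= (117/2 - 16)*85/6 - 33
= 85/2*85/6 - 33
= 7225/12 - 33 = 6829/12

6829/12


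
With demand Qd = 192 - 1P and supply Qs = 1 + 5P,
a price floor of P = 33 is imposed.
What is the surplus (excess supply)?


At P = 33:
Qd = 192 - 1*33 = 159
Qs = 1 + 5*33 = 166
Surplus = Qs - Qd = 166 - 159 = 7

7


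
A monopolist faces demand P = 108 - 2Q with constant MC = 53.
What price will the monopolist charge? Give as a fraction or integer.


MR = 108 - 4Q
Set MR = MC: 108 - 4Q = 53
Q* = 55/4
Substitute into demand:
P* = 108 - 2*55/4 = 161/2

161/2


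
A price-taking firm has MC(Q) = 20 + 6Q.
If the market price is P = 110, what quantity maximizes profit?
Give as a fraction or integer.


In perfect competition, profit is maximized where P = MC.
110 = 20 + 6Q
90 = 6Q
Q* = 90/6 = 15

15


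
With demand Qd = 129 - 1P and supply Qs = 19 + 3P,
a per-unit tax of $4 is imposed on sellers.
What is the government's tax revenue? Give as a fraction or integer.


With tax on sellers, new supply: Qs' = 19 + 3(P - 4)
= 7 + 3P
New equilibrium quantity:
Q_new = 197/2
Tax revenue = tax * Q_new = 4 * 197/2 = 394

394


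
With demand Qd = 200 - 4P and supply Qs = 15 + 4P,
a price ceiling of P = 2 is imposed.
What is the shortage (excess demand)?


At P = 2:
Qd = 200 - 4*2 = 192
Qs = 15 + 4*2 = 23
Shortage = Qd - Qs = 192 - 23 = 169

169


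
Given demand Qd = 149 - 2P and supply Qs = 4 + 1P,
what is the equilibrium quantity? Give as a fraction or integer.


First find equilibrium price:
149 - 2P = 4 + 1P
P* = 145/3 = 145/3
Then substitute into demand:
Q* = 149 - 2 * 145/3 = 157/3

157/3
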